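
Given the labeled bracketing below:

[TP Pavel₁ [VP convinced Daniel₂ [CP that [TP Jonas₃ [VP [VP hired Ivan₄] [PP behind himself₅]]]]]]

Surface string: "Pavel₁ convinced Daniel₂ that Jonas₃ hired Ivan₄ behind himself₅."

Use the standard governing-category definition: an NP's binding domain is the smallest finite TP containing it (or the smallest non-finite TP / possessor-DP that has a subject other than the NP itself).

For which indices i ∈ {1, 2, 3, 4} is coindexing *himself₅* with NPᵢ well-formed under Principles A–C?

*himself* is an anaphor, so Principle A applies: it must be bound in its binding domain.
Binding domain of *himself₅*: the embedded TP, whose subject is Jonas₃.
*Pavel₁* c-commands the anaphor but is outside its binding domain → cannot satisfy Principle A.
*Daniel₂* c-commands the anaphor but is outside its binding domain → cannot satisfy Principle A.
*Jonas₃* c-commands the anaphor within its binding domain → licit binder.
*Ivan₄* does not c-command the anaphor → cannot bind it.

{3}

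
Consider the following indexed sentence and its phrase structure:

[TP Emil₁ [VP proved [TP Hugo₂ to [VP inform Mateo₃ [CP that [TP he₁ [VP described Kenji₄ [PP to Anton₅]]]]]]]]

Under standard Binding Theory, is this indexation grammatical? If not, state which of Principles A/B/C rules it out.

The two coindexed NPs are *Emil₁* and *he₁*.
*he₁* is a pronoun; nothing c-commands it within its binding domain (the embedded TP.), so Principle B holds trivially.
*Emil₁* is an R-expression; *he₁* does not c-command it, and no other NP shares its index, so Principle C is satisfied.
All principles are respected.

grammatical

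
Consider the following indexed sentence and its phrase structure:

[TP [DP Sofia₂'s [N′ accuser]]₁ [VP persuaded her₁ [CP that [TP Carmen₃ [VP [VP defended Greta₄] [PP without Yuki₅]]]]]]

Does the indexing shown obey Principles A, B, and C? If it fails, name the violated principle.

The two coindexed NPs are *[Sofia₂'s accuser]₁* and *her₁*.
*her₁* is a pronoun. Its binding domain is the matrix TP, whose subject is [Sofia₂'s accuser]₁.
*[Sofia₂'s accuser]₁* c-commands it within that domain and carries the same index.
The pronoun is locally bound → Principle B violation.

Principle B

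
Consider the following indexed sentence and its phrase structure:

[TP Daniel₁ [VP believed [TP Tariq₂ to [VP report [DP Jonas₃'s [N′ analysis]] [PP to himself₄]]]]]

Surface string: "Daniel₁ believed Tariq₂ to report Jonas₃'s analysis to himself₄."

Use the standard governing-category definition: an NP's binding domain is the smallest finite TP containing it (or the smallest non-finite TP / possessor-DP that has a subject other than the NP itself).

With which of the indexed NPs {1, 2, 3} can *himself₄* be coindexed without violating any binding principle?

{2}

*himself* is an anaphor, so Principle A applies: it must be bound in its binding domain.
Binding domain of *himself₄*: the embedded TP, whose subject is Tariq₂.
*Daniel₁* c-commands the anaphor but is outside its binding domain → cannot satisfy Principle A.
*Tariq₂* c-commands the anaphor within its binding domain → licit binder.
*Jonas₃* does not c-command the anaphor → cannot bind it.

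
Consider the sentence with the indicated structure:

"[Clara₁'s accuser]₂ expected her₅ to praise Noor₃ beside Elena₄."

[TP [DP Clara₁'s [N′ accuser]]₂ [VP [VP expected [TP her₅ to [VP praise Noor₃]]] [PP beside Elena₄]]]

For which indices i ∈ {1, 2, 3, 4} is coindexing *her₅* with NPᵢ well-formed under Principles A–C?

{1, 4}

*her* is a pronoun, so Principle B applies: it must be free in its binding domain.
Binding domain of *her₅*: the matrix TP, whose subject is [Clara₁'s accuser]₂.
*Clara₁* and the pronoun do not c-command one another → neither Principle B nor Principle C is at stake; coindexation permitted.
*[Clara₁'s accuser]₂* c-commands the pronoun within its binding domain → coindexation would violate Principle B.
*Noor₃*: the pronoun c-commands this R-expression → coindexation would violate Principle C on *Noor₃*.
*Elena₄* and the pronoun do not c-command one another → neither Principle B nor Principle C is at stake; coindexation permitted.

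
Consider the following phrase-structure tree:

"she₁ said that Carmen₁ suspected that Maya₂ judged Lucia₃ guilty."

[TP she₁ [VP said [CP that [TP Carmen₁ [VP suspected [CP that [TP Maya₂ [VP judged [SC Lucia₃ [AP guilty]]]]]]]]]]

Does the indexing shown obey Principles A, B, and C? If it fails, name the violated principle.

The two coindexed NPs are *she₁* and *Carmen₁*.
*Carmen₁* is an R-expression. Principle C requires it to be free everywhere.
*she₁* c-commands it and carries the same index.
The R-expression is bound → Principle C violation.

Principle C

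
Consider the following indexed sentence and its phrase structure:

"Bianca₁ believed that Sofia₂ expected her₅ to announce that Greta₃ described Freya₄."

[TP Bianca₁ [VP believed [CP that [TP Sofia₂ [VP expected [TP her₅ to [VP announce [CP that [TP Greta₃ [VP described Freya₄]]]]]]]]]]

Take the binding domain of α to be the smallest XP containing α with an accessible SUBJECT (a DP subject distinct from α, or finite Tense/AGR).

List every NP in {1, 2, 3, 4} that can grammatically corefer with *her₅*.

*her* is a pronoun, so Principle B applies: it must be free in its binding domain.
Binding domain of *her₅*: the embedded TP, whose subject is Sofia₂.
*Bianca₁* c-commands the pronoun but from outside its binding domain, and is not c-commanded by it → coindexation permitted.
*Sofia₂* c-commands the pronoun within its binding domain → coindexation would violate Principle B.
*Greta₃*: the pronoun c-commands this R-expression → coindexation would violate Principle C on *Greta₃*.
*Freya₄*: the pronoun c-commands this R-expression → coindexation would violate Principle C on *Freya₄*.

{1}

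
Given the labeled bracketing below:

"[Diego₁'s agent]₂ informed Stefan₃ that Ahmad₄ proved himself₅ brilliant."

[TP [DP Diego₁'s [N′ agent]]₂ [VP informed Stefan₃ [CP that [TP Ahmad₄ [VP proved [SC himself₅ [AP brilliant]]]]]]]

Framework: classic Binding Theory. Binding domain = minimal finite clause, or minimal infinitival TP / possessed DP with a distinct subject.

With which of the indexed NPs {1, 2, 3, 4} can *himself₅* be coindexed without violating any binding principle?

*himself* is an anaphor, so Principle A applies: it must be bound in its binding domain.
Binding domain of *himself₅*: the embedded TP, whose subject is Ahmad₄.
*Diego₁* does not c-command the anaphor → cannot bind it.
*[Diego₁'s agent]₂* c-commands the anaphor but is outside its binding domain → cannot satisfy Principle A.
*Stefan₃* c-commands the anaphor but is outside its binding domain → cannot satisfy Principle A.
*Ahmad₄* c-commands the anaphor within its binding domain → licit binder.

{4}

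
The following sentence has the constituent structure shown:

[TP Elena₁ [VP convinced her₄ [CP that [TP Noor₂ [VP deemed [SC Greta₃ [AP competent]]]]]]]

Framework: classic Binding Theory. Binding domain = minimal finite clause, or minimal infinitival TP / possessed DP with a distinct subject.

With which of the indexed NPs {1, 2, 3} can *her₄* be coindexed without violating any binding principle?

*her* is a pronoun, so Principle B applies: it must be free in its binding domain.
Binding domain of *her₄*: the matrix TP, whose subject is Elena₁.
*Elena₁* c-commands the pronoun within its binding domain → coindexation would violate Principle B.
*Noor₂*: the pronoun c-commands this R-expression → coindexation would violate Principle C on *Noor₂*.
*Greta₃*: the pronoun c-commands this R-expression → coindexation would violate Principle C on *Greta₃*.

none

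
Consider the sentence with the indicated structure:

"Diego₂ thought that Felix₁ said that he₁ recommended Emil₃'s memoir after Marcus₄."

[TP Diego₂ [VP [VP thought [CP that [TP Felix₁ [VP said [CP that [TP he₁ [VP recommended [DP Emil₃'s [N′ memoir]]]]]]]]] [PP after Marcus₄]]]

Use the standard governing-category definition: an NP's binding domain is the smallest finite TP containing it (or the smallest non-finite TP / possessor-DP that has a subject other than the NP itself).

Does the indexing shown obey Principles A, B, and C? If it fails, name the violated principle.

The two coindexed NPs are *Felix₁* and *he₁*.
*he₁* is a pronoun; nothing c-commands it within its binding domain (the embedded TP.), so Principle B holds trivially.
*Felix₁* is an R-expression; *he₁* does not c-command it, and no other NP shares its index, so Principle C is satisfied.
All principles are respected.

grammatical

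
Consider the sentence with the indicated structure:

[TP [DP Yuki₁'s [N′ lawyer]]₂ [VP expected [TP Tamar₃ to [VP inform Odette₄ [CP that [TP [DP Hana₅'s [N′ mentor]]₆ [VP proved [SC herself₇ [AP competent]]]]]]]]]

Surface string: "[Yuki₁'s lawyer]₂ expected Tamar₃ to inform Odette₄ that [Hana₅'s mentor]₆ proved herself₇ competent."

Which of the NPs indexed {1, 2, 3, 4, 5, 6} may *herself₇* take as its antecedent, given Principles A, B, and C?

{6}

*herself* is an anaphor, so Principle A applies: it must be bound in its binding domain.
Binding domain of *herself₇*: the embedded TP, whose subject is [Hana₅'s mentor]₆.
*Yuki₁* does not c-command the anaphor → cannot bind it.
*[Yuki₁'s lawyer]₂* c-commands the anaphor but is outside its binding domain → cannot satisfy Principle A.
*Tamar₃* c-commands the anaphor but is outside its binding domain → cannot satisfy Principle A.
*Odette₄* c-commands the anaphor but is outside its binding domain → cannot satisfy Principle A.
*Hana₅* does not c-command the anaphor → cannot bind it.
*[Hana₅'s mentor]₆* c-commands the anaphor within its binding domain → licit binder.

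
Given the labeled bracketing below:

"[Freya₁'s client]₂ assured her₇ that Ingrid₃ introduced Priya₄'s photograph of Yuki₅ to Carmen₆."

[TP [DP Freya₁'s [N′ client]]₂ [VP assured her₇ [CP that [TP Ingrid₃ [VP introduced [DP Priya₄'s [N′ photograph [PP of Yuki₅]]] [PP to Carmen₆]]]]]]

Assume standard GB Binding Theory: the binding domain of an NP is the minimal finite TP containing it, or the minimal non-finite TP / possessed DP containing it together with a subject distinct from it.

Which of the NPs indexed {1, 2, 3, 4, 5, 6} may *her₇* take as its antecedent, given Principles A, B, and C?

{1}

*her* is a pronoun, so Principle B applies: it must be free in its binding domain.
Binding domain of *her₇*: the matrix TP, whose subject is [Freya₁'s client]₂.
*Freya₁* and the pronoun do not c-command one another → neither Principle B nor Principle C is at stake; coindexation permitted.
*[Freya₁'s client]₂* c-commands the pronoun within its binding domain → coindexation would violate Principle B.
*Ingrid₃*: the pronoun c-commands this R-expression → coindexation would violate Principle C on *Ingrid₃*.
*Priya₄*: the pronoun c-commands this R-expression → coindexation would violate Principle C on *Priya₄*.
*Yuki₅*: the pronoun c-commands this R-expression → coindexation would violate Principle C on *Yuki₅*.
*Carmen₆*: the pronoun c-commands this R-expression → coindexation would violate Principle C on *Carmen₆*.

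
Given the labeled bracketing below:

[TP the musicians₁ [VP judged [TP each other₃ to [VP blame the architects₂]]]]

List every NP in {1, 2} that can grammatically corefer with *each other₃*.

{1}

*each other* is an anaphor, so Principle A applies: it must be bound in its binding domain.
Binding domain of *each other₃*: the matrix TP, whose subject is the musicians₁.
*the musicians₁* c-commands the anaphor within its binding domain → licit binder.
*the architects₂* does not c-command the anaphor → cannot bind it.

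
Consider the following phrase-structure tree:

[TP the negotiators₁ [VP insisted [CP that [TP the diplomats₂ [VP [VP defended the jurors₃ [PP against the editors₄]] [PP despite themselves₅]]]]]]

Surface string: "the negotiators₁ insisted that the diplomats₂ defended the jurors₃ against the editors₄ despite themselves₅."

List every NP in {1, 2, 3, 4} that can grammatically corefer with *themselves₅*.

*themselves* is an anaphor, so Principle A applies: it must be bound in its binding domain.
Binding domain of *themselves₅*: the embedded TP, whose subject is the diplomats₂.
*the negotiators₁* c-commands the anaphor but is outside its binding domain → cannot satisfy Principle A.
*the diplomats₂* c-commands the anaphor within its binding domain → licit binder.
*the jurors₃* does not c-command the anaphor → cannot bind it.
*the editors₄* does not c-command the anaphor → cannot bind it.

{2}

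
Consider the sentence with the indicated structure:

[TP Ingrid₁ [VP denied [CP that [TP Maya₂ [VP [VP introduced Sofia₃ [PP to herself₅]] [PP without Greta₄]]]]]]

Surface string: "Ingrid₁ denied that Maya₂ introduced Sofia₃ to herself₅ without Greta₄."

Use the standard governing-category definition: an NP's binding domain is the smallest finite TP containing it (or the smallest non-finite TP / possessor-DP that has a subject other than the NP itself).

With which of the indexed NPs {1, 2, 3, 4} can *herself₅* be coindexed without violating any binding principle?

{2, 3}

*herself* is an anaphor, so Principle A applies: it must be bound in its binding domain.
Binding domain of *herself₅*: the embedded TP, whose subject is Maya₂.
*Ingrid₁* c-commands the anaphor but is outside its binding domain → cannot satisfy Principle A.
*Maya₂* c-commands the anaphor within its binding domain → licit binder.
*Sofia₃* c-commands the anaphor within its binding domain → licit binder.
*Greta₄* does not c-command the anaphor → cannot bind it.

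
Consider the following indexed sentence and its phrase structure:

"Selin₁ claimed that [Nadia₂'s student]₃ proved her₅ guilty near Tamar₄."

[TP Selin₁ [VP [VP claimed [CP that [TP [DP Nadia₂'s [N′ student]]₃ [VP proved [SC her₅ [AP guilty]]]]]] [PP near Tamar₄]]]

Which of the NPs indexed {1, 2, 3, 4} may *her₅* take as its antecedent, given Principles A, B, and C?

{1, 2, 4}

*her* is a pronoun, so Principle B applies: it must be free in its binding domain.
Binding domain of *her₅*: the embedded TP, whose subject is [Nadia₂'s student]₃.
*Selin₁* c-commands the pronoun but from outside its binding domain, and is not c-commanded by it → coindexation permitted.
*Nadia₂* and the pronoun do not c-command one another → neither Principle B nor Principle C is at stake; coindexation permitted.
*[Nadia₂'s student]₃* c-commands the pronoun within its binding domain → coindexation would violate Principle B.
*Tamar₄* and the pronoun do not c-command one another → neither Principle B nor Principle C is at stake; coindexation permitted.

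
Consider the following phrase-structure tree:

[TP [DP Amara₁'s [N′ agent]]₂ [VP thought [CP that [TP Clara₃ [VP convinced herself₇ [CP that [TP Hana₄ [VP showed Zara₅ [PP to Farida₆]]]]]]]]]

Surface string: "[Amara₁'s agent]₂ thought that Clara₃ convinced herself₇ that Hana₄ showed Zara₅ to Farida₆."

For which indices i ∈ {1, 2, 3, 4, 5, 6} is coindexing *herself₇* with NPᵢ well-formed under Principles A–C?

*herself* is an anaphor, so Principle A applies: it must be bound in its binding domain.
Binding domain of *herself₇*: the embedded TP, whose subject is Clara₃.
*Amara₁* does not c-command the anaphor → cannot bind it.
*[Amara₁'s agent]₂* c-commands the anaphor but is outside its binding domain → cannot satisfy Principle A.
*Clara₃* c-commands the anaphor within its binding domain → licit binder.
*Hana₄* does not c-command the anaphor → cannot bind it.
*Zara₅* does not c-command the anaphor → cannot bind it.
*Farida₆* does not c-command the anaphor → cannot bind it.

{3}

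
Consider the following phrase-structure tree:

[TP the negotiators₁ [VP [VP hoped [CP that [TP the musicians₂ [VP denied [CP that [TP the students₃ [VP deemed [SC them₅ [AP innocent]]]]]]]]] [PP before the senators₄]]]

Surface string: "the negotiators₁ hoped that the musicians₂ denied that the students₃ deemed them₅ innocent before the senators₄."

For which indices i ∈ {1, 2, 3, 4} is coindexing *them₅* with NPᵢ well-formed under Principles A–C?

*them* is a pronoun, so Principle B applies: it must be free in its binding domain.
Binding domain of *them₅*: the embedded TP, whose subject is the students₃.
*the negotiators₁* c-commands the pronoun but from outside its binding domain, and is not c-commanded by it → coindexation permitted.
*the musicians₂* c-commands the pronoun but from outside its binding domain, and is not c-commanded by it → coindexation permitted.
*the students₃* c-commands the pronoun within its binding domain → coindexation would violate Principle B.
*the senators₄* and the pronoun do not c-command one another → neither Principle B nor Principle C is at stake; coindexation permitted.

{1, 2, 4}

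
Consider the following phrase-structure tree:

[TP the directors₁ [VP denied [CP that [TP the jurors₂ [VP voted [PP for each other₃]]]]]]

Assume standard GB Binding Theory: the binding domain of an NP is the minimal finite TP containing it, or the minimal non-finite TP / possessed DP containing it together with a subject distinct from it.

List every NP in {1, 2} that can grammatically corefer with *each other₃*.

*each other* is an anaphor, so Principle A applies: it must be bound in its binding domain.
Binding domain of *each other₃*: the embedded TP, whose subject is the jurors₂.
*the directors₁* c-commands the anaphor but is outside its binding domain → cannot satisfy Principle A.
*the jurors₂* c-commands the anaphor within its binding domain → licit binder.

{2}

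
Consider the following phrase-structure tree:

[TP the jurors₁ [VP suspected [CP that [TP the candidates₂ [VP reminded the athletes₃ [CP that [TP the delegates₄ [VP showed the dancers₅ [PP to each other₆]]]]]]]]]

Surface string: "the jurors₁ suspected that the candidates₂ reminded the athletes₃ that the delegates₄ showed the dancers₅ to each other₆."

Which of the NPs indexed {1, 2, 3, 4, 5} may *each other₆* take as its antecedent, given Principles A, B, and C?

*each other* is an anaphor, so Principle A applies: it must be bound in its binding domain.
Binding domain of *each other₆*: the embedded TP, whose subject is the delegates₄.
*the jurors₁* c-commands the anaphor but is outside its binding domain → cannot satisfy Principle A.
*the candidates₂* c-commands the anaphor but is outside its binding domain → cannot satisfy Principle A.
*the athletes₃* c-commands the anaphor but is outside its binding domain → cannot satisfy Principle A.
*the delegates₄* c-commands the anaphor within its binding domain → licit binder.
*the dancers₅* c-commands the anaphor within its binding domain → licit binder.

{4, 5}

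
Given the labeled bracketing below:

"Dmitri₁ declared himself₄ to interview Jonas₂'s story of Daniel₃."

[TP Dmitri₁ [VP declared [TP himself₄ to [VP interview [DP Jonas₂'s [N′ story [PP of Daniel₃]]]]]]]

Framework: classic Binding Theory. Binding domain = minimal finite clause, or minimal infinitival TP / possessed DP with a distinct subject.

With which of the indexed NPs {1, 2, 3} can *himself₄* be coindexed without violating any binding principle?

*himself* is an anaphor, so Principle A applies: it must be bound in its binding domain.
Binding domain of *himself₄*: the matrix TP, whose subject is Dmitri₁.
*Dmitri₁* c-commands the anaphor within its binding domain → licit binder.
*Jonas₂* does not c-command the anaphor → cannot bind it.
*Daniel₃* does not c-command the anaphor → cannot bind it.

{1}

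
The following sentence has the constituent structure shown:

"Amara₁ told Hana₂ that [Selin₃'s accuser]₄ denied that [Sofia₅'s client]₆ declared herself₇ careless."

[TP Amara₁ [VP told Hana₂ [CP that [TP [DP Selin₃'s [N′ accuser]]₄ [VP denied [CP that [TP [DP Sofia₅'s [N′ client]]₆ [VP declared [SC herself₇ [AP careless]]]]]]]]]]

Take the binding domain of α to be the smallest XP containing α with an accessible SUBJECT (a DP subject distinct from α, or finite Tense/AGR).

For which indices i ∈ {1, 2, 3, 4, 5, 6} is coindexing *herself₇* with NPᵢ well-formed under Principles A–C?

{6}

*herself* is an anaphor, so Principle A applies: it must be bound in its binding domain.
Binding domain of *herself₇*: the embedded TP, whose subject is [Sofia₅'s client]₆.
*Amara₁* c-commands the anaphor but is outside its binding domain → cannot satisfy Principle A.
*Hana₂* c-commands the anaphor but is outside its binding domain → cannot satisfy Principle A.
*Selin₃* does not c-command the anaphor → cannot bind it.
*[Selin₃'s accuser]₄* c-commands the anaphor but is outside its binding domain → cannot satisfy Principle A.
*Sofia₅* does not c-command the anaphor → cannot bind it.
*[Sofia₅'s client]₆* c-commands the anaphor within its binding domain → licit binder.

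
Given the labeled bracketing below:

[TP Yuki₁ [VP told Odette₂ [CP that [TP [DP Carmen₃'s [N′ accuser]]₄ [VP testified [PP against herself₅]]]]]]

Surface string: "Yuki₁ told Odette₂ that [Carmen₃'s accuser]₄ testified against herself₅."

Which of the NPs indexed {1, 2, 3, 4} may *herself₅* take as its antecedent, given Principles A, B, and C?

{4}

*herself* is an anaphor, so Principle A applies: it must be bound in its binding domain.
Binding domain of *herself₅*: the embedded TP, whose subject is [Carmen₃'s accuser]₄.
*Yuki₁* c-commands the anaphor but is outside its binding domain → cannot satisfy Principle A.
*Odette₂* c-commands the anaphor but is outside its binding domain → cannot satisfy Principle A.
*Carmen₃* does not c-command the anaphor → cannot bind it.
*[Carmen₃'s accuser]₄* c-commands the anaphor within its binding domain → licit binder.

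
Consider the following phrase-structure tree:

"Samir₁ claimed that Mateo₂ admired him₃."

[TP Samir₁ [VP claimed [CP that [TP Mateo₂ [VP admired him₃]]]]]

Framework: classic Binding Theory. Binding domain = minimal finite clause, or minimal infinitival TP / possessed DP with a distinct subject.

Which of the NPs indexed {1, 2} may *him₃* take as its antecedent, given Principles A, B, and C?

*him* is a pronoun, so Principle B applies: it must be free in its binding domain.
Binding domain of *him₃*: the embedded TP, whose subject is Mateo₂.
*Samir₁* c-commands the pronoun but from outside its binding domain, and is not c-commanded by it → coindexation permitted.
*Mateo₂* c-commands the pronoun within its binding domain → coindexation would violate Principle B.

{1}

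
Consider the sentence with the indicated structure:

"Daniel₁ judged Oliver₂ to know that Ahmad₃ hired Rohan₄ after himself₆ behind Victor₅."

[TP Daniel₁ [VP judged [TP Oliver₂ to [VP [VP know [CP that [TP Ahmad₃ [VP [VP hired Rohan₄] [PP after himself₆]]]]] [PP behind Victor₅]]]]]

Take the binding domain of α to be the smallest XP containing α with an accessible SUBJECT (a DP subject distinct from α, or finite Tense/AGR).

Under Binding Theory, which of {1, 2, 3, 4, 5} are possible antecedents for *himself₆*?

{3}

*himself* is an anaphor, so Principle A applies: it must be bound in its binding domain.
Binding domain of *himself₆*: the embedded TP, whose subject is Ahmad₃.
*Daniel₁* c-commands the anaphor but is outside its binding domain → cannot satisfy Principle A.
*Oliver₂* c-commands the anaphor but is outside its binding domain → cannot satisfy Principle A.
*Ahmad₃* c-commands the anaphor within its binding domain → licit binder.
*Rohan₄* does not c-command the anaphor → cannot bind it.
*Victor₅* does not c-command the anaphor → cannot bind it.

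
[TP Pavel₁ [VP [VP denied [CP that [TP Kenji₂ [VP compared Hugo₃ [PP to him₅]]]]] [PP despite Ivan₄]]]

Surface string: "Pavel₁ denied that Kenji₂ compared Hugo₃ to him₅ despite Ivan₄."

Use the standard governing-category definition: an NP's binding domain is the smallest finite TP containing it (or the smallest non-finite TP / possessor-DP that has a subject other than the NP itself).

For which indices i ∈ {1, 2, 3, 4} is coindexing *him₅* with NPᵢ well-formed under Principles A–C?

*him* is a pronoun, so Principle B applies: it must be free in its binding domain.
Binding domain of *him₅*: the embedded TP, whose subject is Kenji₂.
*Pavel₁* c-commands the pronoun but from outside its binding domain, and is not c-commanded by it → coindexation permitted.
*Kenji₂* c-commands the pronoun within its binding domain → coindexation would violate Principle B.
*Hugo₃* c-commands the pronoun within its binding domain → coindexation would violate Principle B.
*Ivan₄* and the pronoun do not c-command one another → neither Principle B nor Principle C is at stake; coindexation permitted.

{1, 4}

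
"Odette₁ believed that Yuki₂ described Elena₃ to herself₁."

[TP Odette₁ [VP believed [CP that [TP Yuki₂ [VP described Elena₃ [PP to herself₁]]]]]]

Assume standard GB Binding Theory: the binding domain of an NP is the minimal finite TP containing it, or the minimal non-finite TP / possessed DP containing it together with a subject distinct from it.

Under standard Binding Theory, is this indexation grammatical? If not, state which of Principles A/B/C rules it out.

Principle A

The two coindexed NPs are *Odette₁* and *herself₁*.
*herself₁* is an anaphor. Principle A requires it to be bound within its binding domain — the embedded TP, whose subject is Yuki₂.
Within that domain it is c-commanded by *Yuki₂*, *Elena₃*, none of which share its index.
*Odette₁* does c-command the anaphor, but from outside its binding domain.
The anaphor is unbound in its domain → Principle A violation.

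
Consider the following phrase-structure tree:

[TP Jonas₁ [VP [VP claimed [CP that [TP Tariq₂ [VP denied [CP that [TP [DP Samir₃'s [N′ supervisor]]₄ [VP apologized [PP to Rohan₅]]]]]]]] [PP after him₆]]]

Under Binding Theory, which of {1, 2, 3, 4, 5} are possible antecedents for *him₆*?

*him* is a pronoun, so Principle B applies: it must be free in its binding domain.
Binding domain of *him₆*: the matrix TP, whose subject is Jonas₁.
*Jonas₁* c-commands the pronoun within its binding domain → coindexation would violate Principle B.
*Tariq₂* and the pronoun do not c-command one another → neither Principle B nor Principle C is at stake; coindexation permitted.
*Samir₃* and the pronoun do not c-command one another → neither Principle B nor Principle C is at stake; coindexation permitted.
*[Samir₃'s supervisor]₄* and the pronoun do not c-command one another → neither Principle B nor Principle C is at stake; coindexation permitted.
*Rohan₅* and the pronoun do not c-command one another → neither Principle B nor Principle C is at stake; coindexation permitted.

{2, 3, 4, 5}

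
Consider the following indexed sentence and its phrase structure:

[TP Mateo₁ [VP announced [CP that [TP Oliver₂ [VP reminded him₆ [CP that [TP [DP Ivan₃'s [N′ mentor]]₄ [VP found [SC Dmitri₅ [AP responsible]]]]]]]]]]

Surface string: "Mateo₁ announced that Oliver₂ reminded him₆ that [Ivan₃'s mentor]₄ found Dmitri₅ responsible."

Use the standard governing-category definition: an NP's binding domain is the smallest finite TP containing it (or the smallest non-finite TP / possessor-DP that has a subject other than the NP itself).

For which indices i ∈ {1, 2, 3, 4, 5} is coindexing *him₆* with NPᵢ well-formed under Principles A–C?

{1}

*him* is a pronoun, so Principle B applies: it must be free in its binding domain.
Binding domain of *him₆*: the embedded TP, whose subject is Oliver₂.
*Mateo₁* c-commands the pronoun but from outside its binding domain, and is not c-commanded by it → coindexation permitted.
*Oliver₂* c-commands the pronoun within its binding domain → coindexation would violate Principle B.
*Ivan₃*: the pronoun c-commands this R-expression → coindexation would violate Principle C on *Ivan₃*.
*[Ivan₃'s mentor]₄*: the pronoun c-commands this R-expression → coindexation would violate Principle C on *[Ivan₃'s mentor]₄*.
*Dmitri₅*: the pronoun c-commands this R-expression → coindexation would violate Principle C on *Dmitri₅*.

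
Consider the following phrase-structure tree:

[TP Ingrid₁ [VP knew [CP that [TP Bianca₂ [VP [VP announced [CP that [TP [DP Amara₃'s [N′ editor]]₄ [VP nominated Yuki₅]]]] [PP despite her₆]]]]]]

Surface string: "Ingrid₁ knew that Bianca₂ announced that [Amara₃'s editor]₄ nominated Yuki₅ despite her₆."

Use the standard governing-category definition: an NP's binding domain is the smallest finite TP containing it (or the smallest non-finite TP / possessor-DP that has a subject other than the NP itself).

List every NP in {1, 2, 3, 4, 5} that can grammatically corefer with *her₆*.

*her* is a pronoun, so Principle B applies: it must be free in its binding domain.
Binding domain of *her₆*: the embedded TP, whose subject is Bianca₂.
*Ingrid₁* c-commands the pronoun but from outside its binding domain, and is not c-commanded by it → coindexation permitted.
*Bianca₂* c-commands the pronoun within its binding domain → coindexation would violate Principle B.
*Amara₃* and the pronoun do not c-command one another → neither Principle B nor Principle C is at stake; coindexation permitted.
*[Amara₃'s editor]₄* and the pronoun do not c-command one another → neither Principle B nor Principle C is at stake; coindexation permitted.
*Yuki₅* and the pronoun do not c-command one another → neither Principle B nor Principle C is at stake; coindexation permitted.

{1, 3, 4, 5}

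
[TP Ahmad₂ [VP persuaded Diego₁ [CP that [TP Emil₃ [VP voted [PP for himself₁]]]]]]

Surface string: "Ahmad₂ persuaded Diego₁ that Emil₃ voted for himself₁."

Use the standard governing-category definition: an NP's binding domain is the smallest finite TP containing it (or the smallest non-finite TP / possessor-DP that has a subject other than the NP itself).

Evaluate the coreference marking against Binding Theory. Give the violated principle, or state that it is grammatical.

The two coindexed NPs are *Diego₁* and *himself₁*.
*himself₁* is an anaphor. Principle A requires it to be bound within its binding domain — the embedded TP, whose subject is Emil₃.
Within that domain it is c-commanded by *Emil₃*, which does not share its index.
*Diego₁* does c-command the anaphor, but from outside its binding domain.
The anaphor is unbound in its domain → Principle A violation.

Principle A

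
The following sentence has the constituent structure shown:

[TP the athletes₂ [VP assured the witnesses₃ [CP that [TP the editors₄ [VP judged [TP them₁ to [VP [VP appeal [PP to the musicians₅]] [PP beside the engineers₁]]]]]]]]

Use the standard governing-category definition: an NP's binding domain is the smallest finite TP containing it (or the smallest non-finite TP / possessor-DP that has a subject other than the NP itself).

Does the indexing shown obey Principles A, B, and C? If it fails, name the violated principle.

Principle C

The two coindexed NPs are *them₁* and *the engineers₁*.
*the engineers₁* is an R-expression. Principle C requires it to be free everywhere.
*them₁* c-commands it and carries the same index.
The R-expression is bound → Principle C violation.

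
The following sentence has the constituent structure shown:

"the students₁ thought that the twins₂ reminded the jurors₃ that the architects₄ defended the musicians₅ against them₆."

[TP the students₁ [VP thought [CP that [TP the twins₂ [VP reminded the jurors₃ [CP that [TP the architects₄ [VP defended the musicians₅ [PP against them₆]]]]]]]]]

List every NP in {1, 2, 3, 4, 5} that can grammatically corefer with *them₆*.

{1, 2, 3}

*them* is a pronoun, so Principle B applies: it must be free in its binding domain.
Binding domain of *them₆*: the embedded TP, whose subject is the architects₄.
*the students₁* c-commands the pronoun but from outside its binding domain, and is not c-commanded by it → coindexation permitted.
*the twins₂* c-commands the pronoun but from outside its binding domain, and is not c-commanded by it → coindexation permitted.
*the jurors₃* c-commands the pronoun but from outside its binding domain, and is not c-commanded by it → coindexation permitted.
*the architects₄* c-commands the pronoun within its binding domain → coindexation would violate Principle B.
*the musicians₅* c-commands the pronoun within its binding domain → coindexation would violate Principle B.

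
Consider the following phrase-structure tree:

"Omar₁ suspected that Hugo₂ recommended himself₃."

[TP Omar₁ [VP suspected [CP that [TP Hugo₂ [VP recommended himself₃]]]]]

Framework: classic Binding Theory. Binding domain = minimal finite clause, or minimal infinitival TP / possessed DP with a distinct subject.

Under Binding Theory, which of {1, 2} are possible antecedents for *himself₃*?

{2}

*himself* is an anaphor, so Principle A applies: it must be bound in its binding domain.
Binding domain of *himself₃*: the embedded TP, whose subject is Hugo₂.
*Omar₁* c-commands the anaphor but is outside its binding domain → cannot satisfy Principle A.
*Hugo₂* c-commands the anaphor within its binding domain → licit binder.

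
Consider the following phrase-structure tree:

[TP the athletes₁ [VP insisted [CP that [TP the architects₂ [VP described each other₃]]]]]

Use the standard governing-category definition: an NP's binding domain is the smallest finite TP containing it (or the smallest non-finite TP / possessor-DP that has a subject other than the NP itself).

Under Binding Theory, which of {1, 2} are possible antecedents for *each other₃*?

{2}

*each other* is an anaphor, so Principle A applies: it must be bound in its binding domain.
Binding domain of *each other₃*: the embedded TP, whose subject is the architects₂.
*the athletes₁* c-commands the anaphor but is outside its binding domain → cannot satisfy Principle A.
*the architects₂* c-commands the anaphor within its binding domain → licit binder.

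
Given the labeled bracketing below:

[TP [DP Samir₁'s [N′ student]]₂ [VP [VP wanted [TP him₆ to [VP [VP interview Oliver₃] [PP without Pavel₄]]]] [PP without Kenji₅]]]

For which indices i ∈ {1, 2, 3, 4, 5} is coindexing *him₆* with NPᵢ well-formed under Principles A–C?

*him* is a pronoun, so Principle B applies: it must be free in its binding domain.
Binding domain of *him₆*: the matrix TP, whose subject is [Samir₁'s student]₂.
*Samir₁* and the pronoun do not c-command one another → neither Principle B nor Principle C is at stake; coindexation permitted.
*[Samir₁'s student]₂* c-commands the pronoun within its binding domain → coindexation would violate Principle B.
*Oliver₃*: the pronoun c-commands this R-expression → coindexation would violate Principle C on *Oliver₃*.
*Pavel₄*: the pronoun c-commands this R-expression → coindexation would violate Principle C on *Pavel₄*.
*Kenji₅* and the pronoun do not c-command one another → neither Principle B nor Principle C is at stake; coindexation permitted.

{1, 5}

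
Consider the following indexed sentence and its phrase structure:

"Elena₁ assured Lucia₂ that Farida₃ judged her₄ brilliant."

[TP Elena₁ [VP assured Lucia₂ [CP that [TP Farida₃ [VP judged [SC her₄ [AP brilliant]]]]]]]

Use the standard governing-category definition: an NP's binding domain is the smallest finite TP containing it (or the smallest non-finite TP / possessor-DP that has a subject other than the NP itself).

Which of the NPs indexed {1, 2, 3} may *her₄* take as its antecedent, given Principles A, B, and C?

{1, 2}

*her* is a pronoun, so Principle B applies: it must be free in its binding domain.
Binding domain of *her₄*: the embedded TP, whose subject is Farida₃.
*Elena₁* c-commands the pronoun but from outside its binding domain, and is not c-commanded by it → coindexation permitted.
*Lucia₂* c-commands the pronoun but from outside its binding domain, and is not c-commanded by it → coindexation permitted.
*Farida₃* c-commands the pronoun within its binding domain → coindexation would violate Principle B.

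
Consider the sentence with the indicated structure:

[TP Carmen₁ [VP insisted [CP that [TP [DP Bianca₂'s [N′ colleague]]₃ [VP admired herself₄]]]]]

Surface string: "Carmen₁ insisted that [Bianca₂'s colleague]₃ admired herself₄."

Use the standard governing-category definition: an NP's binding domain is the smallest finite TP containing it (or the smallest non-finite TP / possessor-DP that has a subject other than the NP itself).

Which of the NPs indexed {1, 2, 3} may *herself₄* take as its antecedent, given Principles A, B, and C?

*herself* is an anaphor, so Principle A applies: it must be bound in its binding domain.
Binding domain of *herself₄*: the embedded TP, whose subject is [Bianca₂'s colleague]₃.
*Carmen₁* c-commands the anaphor but is outside its binding domain → cannot satisfy Principle A.
*Bianca₂* does not c-command the anaphor → cannot bind it.
*[Bianca₂'s colleague]₃* c-commands the anaphor within its binding domain → licit binder.

{3}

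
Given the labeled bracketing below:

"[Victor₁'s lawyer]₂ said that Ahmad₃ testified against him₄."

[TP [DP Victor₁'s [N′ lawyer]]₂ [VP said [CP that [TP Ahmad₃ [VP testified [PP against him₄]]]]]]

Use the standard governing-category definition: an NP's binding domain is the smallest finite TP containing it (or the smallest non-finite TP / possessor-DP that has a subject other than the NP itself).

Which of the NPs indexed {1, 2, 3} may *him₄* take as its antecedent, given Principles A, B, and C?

*him* is a pronoun, so Principle B applies: it must be free in its binding domain.
Binding domain of *him₄*: the embedded TP, whose subject is Ahmad₃.
*Victor₁* and the pronoun do not c-command one another → neither Principle B nor Principle C is at stake; coindexation permitted.
*[Victor₁'s lawyer]₂* c-commands the pronoun but from outside its binding domain, and is not c-commanded by it → coindexation permitted.
*Ahmad₃* c-commands the pronoun within its binding domain → coindexation would violate Principle B.

{1, 2}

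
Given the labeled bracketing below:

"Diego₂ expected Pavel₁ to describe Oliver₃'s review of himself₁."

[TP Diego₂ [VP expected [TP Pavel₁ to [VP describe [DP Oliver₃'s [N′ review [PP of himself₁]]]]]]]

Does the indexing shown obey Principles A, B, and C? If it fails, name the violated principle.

Principle A

The two coindexed NPs are *Pavel₁* and *himself₁*.
*himself₁* is an anaphor. Principle A requires it to be bound within its binding domain — the possessed DP, whose subject is Oliver₃.
Within that domain it is c-commanded by *Oliver₃*, which does not share its index.
*Pavel₁* does c-command the anaphor, but from outside its binding domain.
The anaphor is unbound in its domain → Principle A violation.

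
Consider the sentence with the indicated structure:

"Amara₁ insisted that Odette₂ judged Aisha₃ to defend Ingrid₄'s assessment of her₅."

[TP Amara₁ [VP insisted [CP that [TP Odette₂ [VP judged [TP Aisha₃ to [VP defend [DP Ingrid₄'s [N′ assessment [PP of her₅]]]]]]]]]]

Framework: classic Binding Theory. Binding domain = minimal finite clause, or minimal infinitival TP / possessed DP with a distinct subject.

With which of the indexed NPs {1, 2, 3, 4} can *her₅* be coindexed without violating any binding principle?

*her* is a pronoun, so Principle B applies: it must be free in its binding domain.
Binding domain of *her₅*: the possessed DP, whose subject is Ingrid₄.
*Amara₁* c-commands the pronoun but from outside its binding domain, and is not c-commanded by it → coindexation permitted.
*Odette₂* c-commands the pronoun but from outside its binding domain, and is not c-commanded by it → coindexation permitted.
*Aisha₃* c-commands the pronoun but from outside its binding domain, and is not c-commanded by it → coindexation permitted.
*Ingrid₄* c-commands the pronoun within its binding domain → coindexation would violate Principle B.

{1, 2, 3}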